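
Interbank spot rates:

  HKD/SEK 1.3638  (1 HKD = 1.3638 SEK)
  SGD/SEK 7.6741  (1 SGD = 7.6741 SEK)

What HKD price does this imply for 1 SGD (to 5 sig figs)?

SGD/HKD = 5.6270

1 SGD × 7.6741 = 7.6741 SEK
7.6741 SEK ÷ 1.3638 = 5.627 HKD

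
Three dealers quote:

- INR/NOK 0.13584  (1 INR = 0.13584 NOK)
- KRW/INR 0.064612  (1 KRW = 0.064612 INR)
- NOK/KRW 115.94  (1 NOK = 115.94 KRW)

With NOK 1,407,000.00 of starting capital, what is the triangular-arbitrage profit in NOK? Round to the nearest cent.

Profit: NOK 24,753.49

Profitable loop is NOK → KRW → INR → NOK:
NOK 1,407,000.00 × 115.94 = KRW 163,127,580
KRW 163,127,580 × 0.064612 = INR 10,539,999.20
INR 10,539,999.20 × 0.13584 = NOK 1,431,753.49
Profit = NOK 1,431,753.49 − NOK 1,407,000.00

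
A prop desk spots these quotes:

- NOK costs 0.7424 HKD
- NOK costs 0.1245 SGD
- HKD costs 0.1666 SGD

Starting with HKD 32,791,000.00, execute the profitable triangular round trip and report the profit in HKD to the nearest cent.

Profitable loop is HKD → NOK → SGD → HKD:
HKD 32,791,000.00 ÷ 0.7424 = NOK 44,168,911.64
NOK 44,168,911.64 × 0.1245 = SGD 5,499,029.50
SGD 5,499,029.50 ÷ 0.1666 = HKD 33,007,379.95
Profit = HKD 33,007,379.95 − HKD 32,791,000.00

Profit: HKD 216,379.95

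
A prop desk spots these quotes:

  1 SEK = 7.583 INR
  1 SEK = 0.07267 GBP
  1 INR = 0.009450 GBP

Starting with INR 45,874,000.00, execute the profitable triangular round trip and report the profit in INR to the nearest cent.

Profitable loop is INR → SEK → GBP → INR:
INR 45,874,000.00 ÷ 7.583 = SEK 6,049,584.60
SEK 6,049,584.60 × 0.07267 = GBP 439,623.31
GBP 439,623.31 ÷ 0.009450 = INR 46,520,985.47
Profit = INR 46,520,985.47 − INR 45,874,000.00

Profit: INR 646,985.47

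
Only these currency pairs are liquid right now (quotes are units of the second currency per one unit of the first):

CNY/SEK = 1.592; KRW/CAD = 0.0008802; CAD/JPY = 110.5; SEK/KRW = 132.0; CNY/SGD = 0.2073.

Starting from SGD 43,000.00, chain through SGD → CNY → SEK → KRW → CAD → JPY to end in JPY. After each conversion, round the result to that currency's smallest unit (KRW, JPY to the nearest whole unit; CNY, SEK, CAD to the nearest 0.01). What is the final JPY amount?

SGD 43,000.00 ÷ 0.2073 = CNY 207,428.85
CNY 207,428.85 × 1.592 = SEK 330,226.73
SEK 330,226.73 × 132.0 = KRW 43,589,928
KRW 43,589,928 × 0.0008802 = CAD 38,367.85
CAD 38,367.85 × 110.5 = JPY 4,239,647

JPY 4,239,647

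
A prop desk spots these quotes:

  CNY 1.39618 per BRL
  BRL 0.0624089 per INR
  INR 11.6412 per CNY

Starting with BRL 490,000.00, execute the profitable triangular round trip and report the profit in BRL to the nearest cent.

Profit: BRL 7,029.05

Profitable loop is BRL → CNY → INR → BRL:
BRL 490,000.00 × 1.39618 = CNY 684,128.20
CNY 684,128.20 × 11.6412 = INR 7,964,073.20
INR 7,964,073.20 × 0.0624089 = BRL 497,029.05
Profit = BRL 497,029.05 − BRL 490,000.00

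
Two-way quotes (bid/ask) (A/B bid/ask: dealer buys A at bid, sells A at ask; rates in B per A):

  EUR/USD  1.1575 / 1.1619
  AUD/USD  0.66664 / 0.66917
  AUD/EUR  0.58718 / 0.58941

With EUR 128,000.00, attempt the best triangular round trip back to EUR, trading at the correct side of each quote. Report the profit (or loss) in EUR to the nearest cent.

Best loop EUR → USD → AUD → EUR:
EUR 128,000.00 × 1.1575 (sell EUR at bid) = USD 148,160.00
USD 148,160.00 ÷ 0.66917 (buy AUD at ask) = AUD 221,408.61
AUD 221,408.61 × 0.58718 (sell AUD at bid) = EUR 130,006.71

Net profit: EUR 2,006.71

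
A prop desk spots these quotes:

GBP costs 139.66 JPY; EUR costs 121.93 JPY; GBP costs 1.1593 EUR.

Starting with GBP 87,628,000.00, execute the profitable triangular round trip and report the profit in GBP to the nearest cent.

Profitable loop is GBP → EUR → JPY → GBP:
GBP 87,628,000.00 × 1.1593 = EUR 101,587,140.40
EUR 101,587,140.40 × 121.93 = JPY 12,386,520,029
JPY 12,386,520,029 ÷ 139.66 = GBP 88,690,534.36
Profit = GBP 88,690,534.36 − GBP 87,628,000.00

Profit: GBP 1,062,534.36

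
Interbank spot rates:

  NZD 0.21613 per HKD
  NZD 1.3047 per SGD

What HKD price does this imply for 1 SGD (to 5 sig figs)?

SGD/HKD = 6.0366

1 SGD × 1.3047 = 1.3047 NZD
1.3047 NZD ÷ 0.21613 = 6.03664 HKD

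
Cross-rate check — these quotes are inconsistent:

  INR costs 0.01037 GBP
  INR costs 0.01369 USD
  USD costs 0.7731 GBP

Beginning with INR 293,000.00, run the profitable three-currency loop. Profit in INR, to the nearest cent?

Profitable loop is INR → USD → GBP → INR:
INR 293,000.00 × 0.01369 = USD 4,011.17
USD 4,011.17 × 0.7731 = GBP 3,101.04
GBP 3,101.04 ÷ 0.01037 = INR 299,039.11
Profit = INR 299,039.11 − INR 293,000.00

Profit: INR 6,039.11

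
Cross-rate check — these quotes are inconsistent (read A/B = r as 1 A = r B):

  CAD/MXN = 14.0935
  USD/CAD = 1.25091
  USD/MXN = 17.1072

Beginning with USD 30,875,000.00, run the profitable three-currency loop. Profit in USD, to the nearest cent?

Profit: USD 943,005.88

Profitable loop is USD → CAD → MXN → USD:
USD 30,875,000.00 × 1.25091 = CAD 38,621,846.25
CAD 38,621,846.25 × 14.0935 = MXN 544,316,990.12
MXN 544,316,990.12 ÷ 17.1072 = USD 31,818,005.88
Profit = USD 31,818,005.88 − USD 30,875,000.00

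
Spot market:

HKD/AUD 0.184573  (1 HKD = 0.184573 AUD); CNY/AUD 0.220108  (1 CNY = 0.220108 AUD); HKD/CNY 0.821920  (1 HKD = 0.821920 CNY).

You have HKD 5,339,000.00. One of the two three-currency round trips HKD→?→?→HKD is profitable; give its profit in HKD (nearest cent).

Profitable loop is HKD → AUD → CNY → HKD:
HKD 5,339,000.00 × 0.184573 = AUD 985,435.25
AUD 985,435.25 ÷ 0.220108 = CNY 4,477,053.30
CNY 4,477,053.30 ÷ 0.821920 = HKD 5,447,066.99
Profit = HKD 5,447,066.99 − HKD 5,339,000.00

Profit: HKD 108,066.99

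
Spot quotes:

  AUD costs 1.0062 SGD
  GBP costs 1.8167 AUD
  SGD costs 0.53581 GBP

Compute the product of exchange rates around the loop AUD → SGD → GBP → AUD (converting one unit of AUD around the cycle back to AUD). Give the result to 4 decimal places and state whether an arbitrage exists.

0.9794 (arbitrage exists)

Around AUD → SGD → GBP → AUD: 1 × 1.0062 × 0.53581 × 1.8167 = 0.979441
Product < 1; profitable direction is AUD → GBP → SGD → AUD.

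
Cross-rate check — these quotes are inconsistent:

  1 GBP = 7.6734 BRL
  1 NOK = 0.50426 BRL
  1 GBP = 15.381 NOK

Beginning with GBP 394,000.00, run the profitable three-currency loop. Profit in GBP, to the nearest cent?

Profitable loop is GBP → NOK → BRL → GBP:
GBP 394,000.00 × 15.381 = NOK 6,060,114.00
NOK 6,060,114.00 × 0.50426 = BRL 3,055,873.09
BRL 3,055,873.09 ÷ 7.6734 = GBP 398,242.38
Profit = GBP 398,242.38 − GBP 394,000.00

Profit: GBP 4,242.38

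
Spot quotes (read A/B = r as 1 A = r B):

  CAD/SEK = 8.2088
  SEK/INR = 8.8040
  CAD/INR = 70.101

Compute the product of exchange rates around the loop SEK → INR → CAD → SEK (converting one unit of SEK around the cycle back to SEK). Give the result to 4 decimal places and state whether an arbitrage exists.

1.0309 (arbitrage exists)

Around SEK → INR → CAD → SEK: 1 × 8.8040 ÷ 70.101 × 8.2088 = 1.030945
Product > 1; profitable direction is SEK → INR → CAD → SEK.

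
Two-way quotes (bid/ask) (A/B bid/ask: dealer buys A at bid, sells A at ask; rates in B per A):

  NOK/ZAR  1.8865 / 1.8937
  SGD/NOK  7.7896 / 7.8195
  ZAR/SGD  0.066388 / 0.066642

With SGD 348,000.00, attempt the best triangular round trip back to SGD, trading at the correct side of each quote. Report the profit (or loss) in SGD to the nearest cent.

Best loop SGD → ZAR → NOK → SGD:
SGD 348,000.00 ÷ 0.066642 (buy ZAR at ask) = ZAR 5,221,932.11
ZAR 5,221,932.11 ÷ 1.8937 (buy NOK at ask) = NOK 2,757,528.71
NOK 2,757,528.71 ÷ 7.8195 (buy SGD at ask) = SGD 352,647.70

Net profit: SGD 4,647.70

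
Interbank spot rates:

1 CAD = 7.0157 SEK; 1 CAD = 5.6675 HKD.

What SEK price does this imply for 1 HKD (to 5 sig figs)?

HKD/SEK = 1.2379

1 HKD ÷ 5.6675 = 0.176445 CAD
0.176445 CAD × 7.0157 = 1.23788 SEK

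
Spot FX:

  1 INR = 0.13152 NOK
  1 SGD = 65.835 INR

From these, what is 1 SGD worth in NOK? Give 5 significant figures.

1 SGD × 65.835 = 65.835 INR
65.835 INR × 0.13152 = 8.65862 NOK

SGD/NOK = 8.6586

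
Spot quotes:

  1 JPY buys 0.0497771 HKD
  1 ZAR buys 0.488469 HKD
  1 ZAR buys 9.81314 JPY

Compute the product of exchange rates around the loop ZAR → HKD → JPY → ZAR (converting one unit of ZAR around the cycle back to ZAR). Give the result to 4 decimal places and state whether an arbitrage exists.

Around ZAR → HKD → JPY → ZAR: 1 × 0.488469 ÷ 0.0497771 ÷ 9.81314 = 0.999999
Product ≈ 1 (deviation 0.000%, within rounding noise).

1.0000 (no arbitrage)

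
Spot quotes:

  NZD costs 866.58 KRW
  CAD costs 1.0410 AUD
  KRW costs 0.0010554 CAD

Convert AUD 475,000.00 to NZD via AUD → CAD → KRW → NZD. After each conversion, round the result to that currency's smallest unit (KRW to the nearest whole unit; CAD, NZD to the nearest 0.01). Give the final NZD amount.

AUD 475,000.00 ÷ 1.0410 = CAD 456,292.03
CAD 456,292.03 ÷ 0.0010554 = KRW 432,340,373
KRW 432,340,373 ÷ 866.58 = NZD 498,904.17

NZD 498,904.17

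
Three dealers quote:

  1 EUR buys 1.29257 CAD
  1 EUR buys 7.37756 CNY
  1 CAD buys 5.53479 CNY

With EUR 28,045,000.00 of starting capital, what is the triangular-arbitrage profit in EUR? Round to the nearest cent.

Profit: EUR 875,978.00

Profitable loop is EUR → CNY → CAD → EUR:
EUR 28,045,000.00 × 7.37756 = CNY 206,903,670.20
CNY 206,903,670.20 ÷ 5.53479 = CAD 37,382,388.53
CAD 37,382,388.53 ÷ 1.29257 = EUR 28,920,978.00
Profit = EUR 28,920,978.00 − EUR 28,045,000.00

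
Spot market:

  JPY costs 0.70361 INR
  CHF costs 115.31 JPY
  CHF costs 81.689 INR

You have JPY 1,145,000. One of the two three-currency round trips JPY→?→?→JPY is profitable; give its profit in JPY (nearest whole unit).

Profit: JPY 7,843

Profitable loop is JPY → CHF → INR → JPY:
JPY 1,145,000 ÷ 115.31 = CHF 9,929.75
CHF 9,929.75 × 81.689 = INR 811,151.72
INR 811,151.72 ÷ 0.70361 = JPY 1,152,843
Profit = JPY 1,152,843 − JPY 1,145,000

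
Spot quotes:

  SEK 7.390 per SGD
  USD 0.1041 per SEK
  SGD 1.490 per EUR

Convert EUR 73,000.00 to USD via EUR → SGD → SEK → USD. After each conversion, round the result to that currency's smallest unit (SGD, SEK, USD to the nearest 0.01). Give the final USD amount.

USD 83,676.65

EUR 73,000.00 × 1.490 = SGD 108,770.00
SGD 108,770.00 × 7.390 = SEK 803,810.30
SEK 803,810.30 × 0.1041 = USD 83,676.65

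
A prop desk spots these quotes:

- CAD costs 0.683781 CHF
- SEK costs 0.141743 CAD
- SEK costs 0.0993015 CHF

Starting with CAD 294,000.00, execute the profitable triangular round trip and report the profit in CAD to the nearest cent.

Profit: CAD 7,220.48

Profitable loop is CAD → SEK → CHF → CAD:
CAD 294,000.00 ÷ 0.141743 = SEK 2,074,176.50
SEK 2,074,176.50 × 0.0993015 = CHF 205,968.84
CHF 205,968.84 ÷ 0.683781 = CAD 301,220.48
Profit = CAD 301,220.48 − CAD 294,000.00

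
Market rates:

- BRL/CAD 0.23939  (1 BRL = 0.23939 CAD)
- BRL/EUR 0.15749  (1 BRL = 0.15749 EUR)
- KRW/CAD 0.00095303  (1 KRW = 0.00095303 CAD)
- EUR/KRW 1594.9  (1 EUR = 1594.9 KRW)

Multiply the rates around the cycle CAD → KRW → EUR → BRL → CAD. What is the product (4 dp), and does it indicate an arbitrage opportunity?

Around CAD → KRW → EUR → BRL → CAD: 1 ÷ 0.00095303 ÷ 1594.9 ÷ 0.15749 × 0.23939 = 1.000030
Product ≈ 1 (deviation 0.003%, within rounding noise).

1.0000 (no arbitrage)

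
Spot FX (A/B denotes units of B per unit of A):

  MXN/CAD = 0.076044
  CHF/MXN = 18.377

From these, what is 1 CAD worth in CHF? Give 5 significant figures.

CAD/CHF = 0.71558

1 CAD ÷ 0.076044 = 13.1503 MXN
13.1503 MXN ÷ 18.377 = 0.715584 CHF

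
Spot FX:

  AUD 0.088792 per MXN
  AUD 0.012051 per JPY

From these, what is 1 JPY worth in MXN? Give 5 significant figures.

1 JPY × 0.012051 = 0.012051 AUD
0.012051 AUD ÷ 0.088792 = 0.135722 MXN

JPY/MXN = 0.13572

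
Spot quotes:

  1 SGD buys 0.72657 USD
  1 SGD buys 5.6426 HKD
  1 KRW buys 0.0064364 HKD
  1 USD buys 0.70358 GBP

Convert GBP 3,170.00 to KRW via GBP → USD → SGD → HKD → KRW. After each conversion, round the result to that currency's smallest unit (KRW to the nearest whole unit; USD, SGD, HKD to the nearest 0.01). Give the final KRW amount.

GBP 3,170.00 ÷ 0.70358 = USD 4,505.53
USD 4,505.53 ÷ 0.72657 = SGD 6,201.10
SGD 6,201.10 × 5.6426 = HKD 34,990.33
HKD 34,990.33 ÷ 0.0064364 = KRW 5,436,320

KRW 5,436,320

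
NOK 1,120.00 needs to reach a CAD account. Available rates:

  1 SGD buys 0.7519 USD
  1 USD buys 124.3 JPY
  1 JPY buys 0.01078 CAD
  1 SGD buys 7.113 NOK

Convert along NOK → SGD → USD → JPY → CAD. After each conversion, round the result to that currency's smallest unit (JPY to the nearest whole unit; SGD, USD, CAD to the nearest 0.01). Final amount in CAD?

NOK 1,120.00 ÷ 7.113 = SGD 157.46
SGD 157.46 × 0.7519 = USD 118.39
USD 118.39 × 124.3 = JPY 14,716
JPY 14,716 × 0.01078 = CAD 158.64

CAD 158.64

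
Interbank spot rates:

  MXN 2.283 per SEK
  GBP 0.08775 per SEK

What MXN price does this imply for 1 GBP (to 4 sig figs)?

1 GBP ÷ 0.08775 = 11.396 SEK
11.396 SEK × 2.283 = 26.0171 MXN

GBP/MXN = 26.02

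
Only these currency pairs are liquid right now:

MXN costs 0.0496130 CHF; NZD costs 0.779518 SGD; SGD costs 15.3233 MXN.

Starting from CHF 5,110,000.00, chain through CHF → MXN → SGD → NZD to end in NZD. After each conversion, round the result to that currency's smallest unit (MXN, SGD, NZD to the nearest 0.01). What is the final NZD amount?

NZD 8,622,773.11

CHF 5,110,000.00 ÷ 0.0496130 = MXN 102,997,198.31
MXN 102,997,198.31 ÷ 15.3233 = SGD 6,721,606.85
SGD 6,721,606.85 ÷ 0.779518 = NZD 8,622,773.11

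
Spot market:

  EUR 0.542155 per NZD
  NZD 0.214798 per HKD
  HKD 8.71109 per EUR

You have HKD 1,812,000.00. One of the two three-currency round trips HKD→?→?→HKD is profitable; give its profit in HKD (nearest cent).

Profitable loop is HKD → NZD → EUR → HKD:
HKD 1,812,000.00 × 0.214798 = NZD 389,213.98
NZD 389,213.98 × 0.542155 = EUR 211,014.30
EUR 211,014.30 × 8.71109 = HKD 1,838,164.59
Profit = HKD 1,838,164.59 − HKD 1,812,000.00

Profit: HKD 26,164.59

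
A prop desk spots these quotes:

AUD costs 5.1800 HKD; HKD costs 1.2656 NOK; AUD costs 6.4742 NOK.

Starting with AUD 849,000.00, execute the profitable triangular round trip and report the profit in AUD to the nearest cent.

Profit: AUD 10,701.74

Profitable loop is AUD → HKD → NOK → AUD:
AUD 849,000.00 × 5.1800 = HKD 4,397,820.00
HKD 4,397,820.00 × 1.2656 = NOK 5,565,880.99
NOK 5,565,880.99 ÷ 6.4742 = AUD 859,701.74
Profit = AUD 859,701.74 − AUD 849,000.00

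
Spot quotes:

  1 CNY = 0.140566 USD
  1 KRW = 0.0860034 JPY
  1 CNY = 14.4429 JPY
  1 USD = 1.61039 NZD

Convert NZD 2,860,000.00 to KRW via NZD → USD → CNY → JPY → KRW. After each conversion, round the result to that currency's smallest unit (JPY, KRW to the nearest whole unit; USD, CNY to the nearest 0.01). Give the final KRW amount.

NZD 2,860,000.00 ÷ 1.61039 = USD 1,775,967.31
USD 1,775,967.31 ÷ 0.140566 = CNY 12,634,401.70
CNY 12,634,401.70 × 14.4429 = JPY 182,477,400
JPY 182,477,400 ÷ 0.0860034 = KRW 2,121,746,350

KRW 2,121,746,350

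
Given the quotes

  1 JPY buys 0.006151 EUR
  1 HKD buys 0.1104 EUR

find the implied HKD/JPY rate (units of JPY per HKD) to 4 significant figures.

1 HKD × 0.1104 = 0.1104 EUR
0.1104 EUR ÷ 0.006151 = 17.9483 JPY

HKD/JPY = 17.95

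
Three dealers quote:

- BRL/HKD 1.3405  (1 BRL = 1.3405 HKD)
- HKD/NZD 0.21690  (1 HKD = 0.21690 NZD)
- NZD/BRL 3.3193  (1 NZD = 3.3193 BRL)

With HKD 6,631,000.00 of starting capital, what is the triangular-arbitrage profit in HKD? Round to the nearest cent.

Profit: HKD 239,781.72

Profitable loop is HKD → BRL → NZD → HKD:
HKD 6,631,000.00 ÷ 1.3405 = BRL 4,946,661.69
BRL 4,946,661.69 ÷ 3.3193 = NZD 1,490,272.56
NZD 1,490,272.56 ÷ 0.21690 = HKD 6,870,781.72
Profit = HKD 6,870,781.72 − HKD 6,631,000.00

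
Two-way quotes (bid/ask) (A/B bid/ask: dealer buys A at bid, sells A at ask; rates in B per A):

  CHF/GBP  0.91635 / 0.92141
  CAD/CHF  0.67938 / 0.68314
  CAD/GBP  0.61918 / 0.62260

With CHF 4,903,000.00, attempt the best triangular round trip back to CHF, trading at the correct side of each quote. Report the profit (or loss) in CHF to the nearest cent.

Net result: CHF -394.83 (no profitable arbitrage after spreads)

Best loop CHF → GBP → CAD → CHF:
CHF 4,903,000.00 × 0.91635 (sell CHF at bid) = GBP 4,492,864.05
GBP 4,492,864.05 ÷ 0.62260 (buy CAD at ask) = CAD 7,216,293.05
CAD 7,216,293.05 × 0.67938 (sell CAD at bid) = CHF 4,902,605.17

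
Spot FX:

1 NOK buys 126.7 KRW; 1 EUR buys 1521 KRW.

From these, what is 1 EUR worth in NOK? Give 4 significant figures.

EUR/NOK = 12.00

1 EUR × 1521 = 1521 KRW
1521 KRW ÷ 126.7 = 12.0047 NOK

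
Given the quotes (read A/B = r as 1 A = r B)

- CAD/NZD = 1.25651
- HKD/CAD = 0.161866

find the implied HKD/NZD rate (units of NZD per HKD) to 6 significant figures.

1 HKD × 0.161866 = 0.161866 CAD
0.161866 CAD × 1.25651 = 0.203386 NZD

HKD/NZD = 0.203386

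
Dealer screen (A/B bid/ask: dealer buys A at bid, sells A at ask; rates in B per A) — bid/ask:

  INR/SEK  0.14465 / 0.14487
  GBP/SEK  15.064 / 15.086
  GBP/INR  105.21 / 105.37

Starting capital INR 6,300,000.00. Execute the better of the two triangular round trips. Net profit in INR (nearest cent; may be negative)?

Net profit: INR 55,385.59

Best loop INR → SEK → GBP → INR:
INR 6,300,000.00 × 0.14465 (sell INR at bid) = SEK 911,295.00
SEK 911,295.00 ÷ 15.086 (buy GBP at ask) = GBP 60,406.67
GBP 60,406.67 × 105.21 (sell GBP at bid) = INR 6,355,385.59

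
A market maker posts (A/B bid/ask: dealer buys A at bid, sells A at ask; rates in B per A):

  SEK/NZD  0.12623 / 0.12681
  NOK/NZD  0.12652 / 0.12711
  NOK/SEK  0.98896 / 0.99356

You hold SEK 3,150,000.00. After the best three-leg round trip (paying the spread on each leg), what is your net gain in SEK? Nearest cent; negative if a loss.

Best loop SEK → NOK → NZD → SEK:
SEK 3,150,000.00 ÷ 0.99356 (buy NOK at ask) = NOK 3,170,417.49
NOK 3,170,417.49 × 0.12652 (sell NOK at bid) = NZD 401,121.22
NZD 401,121.22 ÷ 0.12681 (buy SEK at ask) = SEK 3,163,167.11

Net profit: SEK 13,167.11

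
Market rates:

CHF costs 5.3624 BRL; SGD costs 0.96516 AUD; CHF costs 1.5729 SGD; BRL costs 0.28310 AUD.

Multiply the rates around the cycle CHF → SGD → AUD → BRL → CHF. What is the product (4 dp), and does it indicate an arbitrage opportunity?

1.0000 (no arbitrage)

Around CHF → SGD → AUD → BRL → CHF: 1 × 1.5729 × 0.96516 ÷ 0.28310 ÷ 5.3624 = 1.000003
Product ≈ 1 (deviation 0.000%, within rounding noise).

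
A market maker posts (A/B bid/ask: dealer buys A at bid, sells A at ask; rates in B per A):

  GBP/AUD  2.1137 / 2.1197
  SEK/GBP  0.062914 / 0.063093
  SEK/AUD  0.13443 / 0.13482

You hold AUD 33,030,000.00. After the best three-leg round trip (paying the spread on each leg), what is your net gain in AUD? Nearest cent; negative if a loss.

Best loop AUD → GBP → SEK → AUD:
AUD 33,030,000.00 ÷ 2.1197 (buy GBP at ask) = GBP 15,582,393.73
GBP 15,582,393.73 ÷ 0.063093 (buy SEK at ask) = SEK 246,975,000.95
SEK 246,975,000.95 × 0.13443 (sell SEK at bid) = AUD 33,200,849.38

Net profit: AUD 170,849.38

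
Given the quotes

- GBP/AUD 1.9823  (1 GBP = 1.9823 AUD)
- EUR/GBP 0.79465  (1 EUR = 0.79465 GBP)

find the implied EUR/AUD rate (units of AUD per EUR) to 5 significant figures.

1 EUR × 0.79465 = 0.79465 GBP
0.79465 GBP × 1.9823 = 1.57523 AUD

EUR/AUD = 1.5752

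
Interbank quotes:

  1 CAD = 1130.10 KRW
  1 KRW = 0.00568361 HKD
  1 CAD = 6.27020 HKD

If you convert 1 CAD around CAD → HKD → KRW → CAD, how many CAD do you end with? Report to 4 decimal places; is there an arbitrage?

0.9762 (arbitrage exists)

Around CAD → HKD → KRW → CAD: 1 × 6.27020 ÷ 0.00568361 ÷ 1130.10 = 0.976203
Product < 1; profitable direction is CAD → KRW → HKD → CAD.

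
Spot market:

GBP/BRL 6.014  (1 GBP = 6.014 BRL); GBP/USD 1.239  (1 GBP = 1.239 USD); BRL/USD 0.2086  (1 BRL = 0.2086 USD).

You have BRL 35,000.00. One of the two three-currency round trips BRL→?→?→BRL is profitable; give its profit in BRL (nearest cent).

Profitable loop is BRL → USD → GBP → BRL:
BRL 35,000.00 × 0.2086 = USD 7,301.00
USD 7,301.00 ÷ 1.239 = GBP 5,892.66
GBP 5,892.66 × 6.014 = BRL 35,438.43
Profit = BRL 35,438.43 − BRL 35,000.00

Profit: BRL 438.43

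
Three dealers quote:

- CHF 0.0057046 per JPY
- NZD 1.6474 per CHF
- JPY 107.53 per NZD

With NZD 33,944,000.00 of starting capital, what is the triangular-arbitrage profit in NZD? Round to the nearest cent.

Profitable loop is NZD → JPY → CHF → NZD:
NZD 33,944,000.00 × 107.53 = JPY 3,649,998,320
JPY 3,649,998,320 × 0.0057046 = CHF 20,821,780.42
CHF 20,821,780.42 × 1.6474 = NZD 34,301,801.06
Profit = NZD 34,301,801.06 − NZD 33,944,000.00

Profit: NZD 357,801.06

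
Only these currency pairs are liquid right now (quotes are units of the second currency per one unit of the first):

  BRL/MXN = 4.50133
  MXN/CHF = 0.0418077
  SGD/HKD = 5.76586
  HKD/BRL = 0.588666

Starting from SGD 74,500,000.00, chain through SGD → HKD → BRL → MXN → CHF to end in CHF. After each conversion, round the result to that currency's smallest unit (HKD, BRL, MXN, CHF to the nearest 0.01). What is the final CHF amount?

SGD 74,500,000.00 × 5.76586 = HKD 429,556,570.00
HKD 429,556,570.00 × 0.588666 = BRL 252,865,347.84
BRL 252,865,347.84 × 4.50133 = MXN 1,138,230,376.19
MXN 1,138,230,376.19 × 0.0418077 = CHF 47,586,794.10

CHF 47,586,794.10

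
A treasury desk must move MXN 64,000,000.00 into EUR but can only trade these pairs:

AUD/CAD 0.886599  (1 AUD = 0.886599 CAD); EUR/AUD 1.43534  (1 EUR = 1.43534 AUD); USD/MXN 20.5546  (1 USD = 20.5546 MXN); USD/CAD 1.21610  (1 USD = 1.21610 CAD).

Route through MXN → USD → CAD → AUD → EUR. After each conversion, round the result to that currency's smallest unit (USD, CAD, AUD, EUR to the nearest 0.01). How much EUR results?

MXN 64,000,000.00 ÷ 20.5546 = USD 3,113,658.26
USD 3,113,658.26 × 1.21610 = CAD 3,786,519.81
CAD 3,786,519.81 ÷ 0.886599 = AUD 4,270,837.00
AUD 4,270,837.00 ÷ 1.43534 = EUR 2,975,488.04

EUR 2,975,488.04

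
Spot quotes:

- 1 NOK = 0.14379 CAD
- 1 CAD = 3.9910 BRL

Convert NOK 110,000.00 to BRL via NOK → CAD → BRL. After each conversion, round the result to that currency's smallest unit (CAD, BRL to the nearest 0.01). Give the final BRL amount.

NOK 110,000.00 × 0.14379 = CAD 15,816.90
CAD 15,816.90 × 3.9910 = BRL 63,125.25

BRL 63,125.25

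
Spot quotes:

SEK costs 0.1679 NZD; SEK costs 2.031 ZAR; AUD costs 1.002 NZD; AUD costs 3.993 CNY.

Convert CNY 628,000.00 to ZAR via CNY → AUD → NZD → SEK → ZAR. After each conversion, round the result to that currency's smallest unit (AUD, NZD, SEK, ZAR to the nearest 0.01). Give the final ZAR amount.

CNY 628,000.00 ÷ 3.993 = AUD 157,275.23
AUD 157,275.23 × 1.002 = NZD 157,589.78
NZD 157,589.78 ÷ 0.1679 = SEK 938,593.09
SEK 938,593.09 × 2.031 = ZAR 1,906,282.57

ZAR 1,906,282.57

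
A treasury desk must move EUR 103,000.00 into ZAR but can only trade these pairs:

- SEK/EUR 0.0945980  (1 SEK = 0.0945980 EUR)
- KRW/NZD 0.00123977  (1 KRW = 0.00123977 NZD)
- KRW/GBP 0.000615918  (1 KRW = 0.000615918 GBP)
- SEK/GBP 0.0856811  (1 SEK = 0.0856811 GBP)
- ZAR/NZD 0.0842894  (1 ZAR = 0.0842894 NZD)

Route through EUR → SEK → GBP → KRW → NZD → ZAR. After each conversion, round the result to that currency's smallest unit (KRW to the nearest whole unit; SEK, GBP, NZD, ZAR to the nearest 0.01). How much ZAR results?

ZAR 2,227,848.10

EUR 103,000.00 ÷ 0.0945980 = SEK 1,088,817.95
SEK 1,088,817.95 × 0.0856811 = GBP 93,291.12
GBP 93,291.12 ÷ 0.000615918 = KRW 151,466,786
KRW 151,466,786 × 0.00123977 = NZD 187,783.98
NZD 187,783.98 ÷ 0.0842894 = ZAR 2,227,848.10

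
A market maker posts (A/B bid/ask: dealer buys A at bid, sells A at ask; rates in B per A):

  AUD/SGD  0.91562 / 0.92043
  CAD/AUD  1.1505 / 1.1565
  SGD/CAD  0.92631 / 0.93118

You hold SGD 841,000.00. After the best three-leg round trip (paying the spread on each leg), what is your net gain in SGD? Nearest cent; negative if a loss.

Best loop SGD → AUD → CAD → SGD:
SGD 841,000.00 ÷ 0.92043 (buy AUD at ask) = AUD 913,703.38
AUD 913,703.38 ÷ 1.1565 (buy CAD at ask) = CAD 790,059.12
CAD 790,059.12 ÷ 0.93118 (buy SGD at ask) = SGD 848,449.41

Net profit: SGD 7,449.41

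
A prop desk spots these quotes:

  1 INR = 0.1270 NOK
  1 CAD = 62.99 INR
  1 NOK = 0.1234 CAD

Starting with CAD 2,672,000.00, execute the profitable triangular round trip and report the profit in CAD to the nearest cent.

Profit: CAD 34,736.41

Profitable loop is CAD → NOK → INR → CAD:
CAD 2,672,000.00 ÷ 0.1234 = NOK 21,653,160.45
NOK 21,653,160.45 ÷ 0.1270 = INR 170,497,326.41
INR 170,497,326.41 ÷ 62.99 = CAD 2,706,736.41
Profit = CAD 2,706,736.41 − CAD 2,672,000.00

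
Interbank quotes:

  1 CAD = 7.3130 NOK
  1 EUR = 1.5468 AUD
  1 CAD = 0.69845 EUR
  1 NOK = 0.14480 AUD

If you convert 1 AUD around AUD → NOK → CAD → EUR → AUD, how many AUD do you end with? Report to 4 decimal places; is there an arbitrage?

1.0202 (arbitrage exists)

Around AUD → NOK → CAD → EUR → AUD: 1 ÷ 0.14480 ÷ 7.3130 × 0.69845 × 1.5468 = 1.020247
Product > 1; profitable direction is AUD → NOK → CAD → EUR → AUD.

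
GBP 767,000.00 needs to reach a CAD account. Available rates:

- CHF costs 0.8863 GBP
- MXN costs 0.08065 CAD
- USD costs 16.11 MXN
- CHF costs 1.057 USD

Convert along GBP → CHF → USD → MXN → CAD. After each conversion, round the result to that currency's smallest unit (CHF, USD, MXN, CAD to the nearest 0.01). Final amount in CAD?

GBP 767,000.00 ÷ 0.8863 = CHF 865,395.46
CHF 865,395.46 × 1.057 = USD 914,723.00
USD 914,723.00 × 16.11 = MXN 14,736,187.53
MXN 14,736,187.53 × 0.08065 = CAD 1,188,473.52

CAD 1,188,473.52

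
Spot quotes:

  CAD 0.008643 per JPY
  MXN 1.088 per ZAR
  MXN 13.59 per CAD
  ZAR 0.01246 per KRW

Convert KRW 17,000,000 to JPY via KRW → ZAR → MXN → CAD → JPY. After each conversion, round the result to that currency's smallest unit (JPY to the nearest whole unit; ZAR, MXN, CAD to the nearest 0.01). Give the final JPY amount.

JPY 1,962,058

KRW 17,000,000 × 0.01246 = ZAR 211,820.00
ZAR 211,820.00 × 1.088 = MXN 230,460.16
MXN 230,460.16 ÷ 13.59 = CAD 16,958.07
CAD 16,958.07 ÷ 0.008643 = JPY 1,962,058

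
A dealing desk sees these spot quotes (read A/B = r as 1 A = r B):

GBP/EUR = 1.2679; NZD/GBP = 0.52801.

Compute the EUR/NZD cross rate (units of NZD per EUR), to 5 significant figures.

1 EUR ÷ 1.2679 = 0.788706 GBP
0.788706 GBP ÷ 0.52801 = 1.49373 NZD

EUR/NZD = 1.4937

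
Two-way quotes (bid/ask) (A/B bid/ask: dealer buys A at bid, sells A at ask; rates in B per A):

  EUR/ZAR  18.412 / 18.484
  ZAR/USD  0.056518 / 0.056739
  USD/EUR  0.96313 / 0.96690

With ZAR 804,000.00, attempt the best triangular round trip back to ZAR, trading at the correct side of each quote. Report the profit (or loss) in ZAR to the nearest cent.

Best loop ZAR → USD → EUR → ZAR:
ZAR 804,000.00 × 0.056518 (sell ZAR at bid) = USD 45,440.47
USD 45,440.47 × 0.96313 (sell USD at bid) = EUR 43,765.08
EUR 43,765.08 × 18.412 (sell EUR at bid) = ZAR 805,802.69

Net profit: ZAR 1,802.69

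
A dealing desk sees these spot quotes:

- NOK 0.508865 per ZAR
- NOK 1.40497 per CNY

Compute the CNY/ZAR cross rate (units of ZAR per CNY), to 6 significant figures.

1 CNY × 1.40497 = 1.40497 NOK
1.40497 NOK ÷ 0.508865 = 2.76099 ZAR

CNY/ZAR = 2.76099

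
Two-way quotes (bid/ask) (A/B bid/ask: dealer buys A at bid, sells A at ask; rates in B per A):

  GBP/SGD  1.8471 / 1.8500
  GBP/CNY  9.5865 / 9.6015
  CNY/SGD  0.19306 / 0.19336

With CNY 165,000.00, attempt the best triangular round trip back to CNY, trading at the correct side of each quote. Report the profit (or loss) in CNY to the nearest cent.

Net profit: CNY 68.65

Best loop CNY → SGD → GBP → CNY:
CNY 165,000.00 × 0.19306 (sell CNY at bid) = SGD 31,854.90
SGD 31,854.90 ÷ 1.8500 (buy GBP at ask) = GBP 17,218.86
GBP 17,218.86 × 9.5865 (sell GBP at bid) = CNY 165,068.65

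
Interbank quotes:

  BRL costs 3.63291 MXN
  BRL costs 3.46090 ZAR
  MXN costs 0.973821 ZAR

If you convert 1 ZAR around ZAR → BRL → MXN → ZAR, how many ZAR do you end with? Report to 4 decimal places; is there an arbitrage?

1.0222 (arbitrage exists)

Around ZAR → BRL → MXN → ZAR: 1 ÷ 3.46090 × 3.63291 × 0.973821 = 1.022221
Product > 1; profitable direction is ZAR → BRL → MXN → ZAR.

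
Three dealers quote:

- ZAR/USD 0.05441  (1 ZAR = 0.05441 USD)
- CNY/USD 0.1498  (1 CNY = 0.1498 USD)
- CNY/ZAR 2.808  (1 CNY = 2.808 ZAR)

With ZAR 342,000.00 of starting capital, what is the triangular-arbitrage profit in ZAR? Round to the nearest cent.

Profit: ZAR 6,810.96

Profitable loop is ZAR → USD → CNY → ZAR:
ZAR 342,000.00 × 0.05441 = USD 18,608.22
USD 18,608.22 ÷ 0.1498 = CNY 124,220.43
CNY 124,220.43 × 2.808 = ZAR 348,810.96
Profit = ZAR 348,810.96 − ZAR 342,000.00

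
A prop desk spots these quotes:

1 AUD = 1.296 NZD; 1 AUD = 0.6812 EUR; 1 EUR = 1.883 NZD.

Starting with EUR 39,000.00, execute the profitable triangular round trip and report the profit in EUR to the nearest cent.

Profit: EUR 404.39

Profitable loop is EUR → AUD → NZD → EUR:
EUR 39,000.00 ÷ 0.6812 = AUD 57,251.91
AUD 57,251.91 × 1.296 = NZD 74,198.47
NZD 74,198.47 ÷ 1.883 = EUR 39,404.39
Profit = EUR 39,404.39 − EUR 39,000.00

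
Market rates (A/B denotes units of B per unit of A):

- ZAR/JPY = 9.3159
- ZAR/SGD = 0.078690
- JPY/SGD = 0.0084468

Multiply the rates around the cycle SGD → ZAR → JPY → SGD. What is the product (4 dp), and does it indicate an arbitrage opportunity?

1.0000 (no arbitrage)

Around SGD → ZAR → JPY → SGD: 1 ÷ 0.078690 × 9.3159 × 0.0084468 = 0.999994
Product ≈ 1 (deviation 0.001%, within rounding noise).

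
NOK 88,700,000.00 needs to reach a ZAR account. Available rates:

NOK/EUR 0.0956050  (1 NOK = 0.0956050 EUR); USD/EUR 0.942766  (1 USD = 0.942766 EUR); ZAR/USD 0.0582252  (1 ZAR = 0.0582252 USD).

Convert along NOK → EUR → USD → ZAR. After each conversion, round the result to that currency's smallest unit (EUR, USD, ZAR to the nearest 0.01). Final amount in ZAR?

ZAR 154,486,069.95

NOK 88,700,000.00 × 0.0956050 = EUR 8,480,163.50
EUR 8,480,163.50 ÷ 0.942766 = USD 8,994,982.32
USD 8,994,982.32 ÷ 0.0582252 = ZAR 154,486,069.95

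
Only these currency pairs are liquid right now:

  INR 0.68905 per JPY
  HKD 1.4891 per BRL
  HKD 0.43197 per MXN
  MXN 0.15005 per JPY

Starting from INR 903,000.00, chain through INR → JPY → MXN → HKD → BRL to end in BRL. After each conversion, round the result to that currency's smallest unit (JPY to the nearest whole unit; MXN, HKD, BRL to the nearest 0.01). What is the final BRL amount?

BRL 57,043.05

INR 903,000.00 ÷ 0.68905 = JPY 1,310,500
JPY 1,310,500 × 0.15005 = MXN 196,640.52
MXN 196,640.52 × 0.43197 = HKD 84,942.81
HKD 84,942.81 ÷ 1.4891 = BRL 57,043.05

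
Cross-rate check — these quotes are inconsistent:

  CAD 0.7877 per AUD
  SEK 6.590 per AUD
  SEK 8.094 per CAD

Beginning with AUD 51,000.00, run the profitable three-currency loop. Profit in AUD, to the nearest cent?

Profitable loop is AUD → SEK → CAD → AUD:
AUD 51,000.00 × 6.590 = SEK 336,090.00
SEK 336,090.00 ÷ 8.094 = CAD 41,523.35
CAD 41,523.35 ÷ 0.7877 = AUD 52,714.68
Profit = AUD 52,714.68 − AUD 51,000.00

Profit: AUD 1,714.68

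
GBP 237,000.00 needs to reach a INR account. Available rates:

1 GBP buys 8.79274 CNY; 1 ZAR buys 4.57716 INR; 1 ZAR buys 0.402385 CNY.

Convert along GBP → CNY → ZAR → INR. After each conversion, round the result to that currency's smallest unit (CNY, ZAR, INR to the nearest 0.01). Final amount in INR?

GBP 237,000.00 × 8.79274 = CNY 2,083,879.38
CNY 2,083,879.38 ÷ 0.402385 = ZAR 5,178,819.74
ZAR 5,178,819.74 × 4.57716 = INR 23,704,286.56

INR 23,704,286.56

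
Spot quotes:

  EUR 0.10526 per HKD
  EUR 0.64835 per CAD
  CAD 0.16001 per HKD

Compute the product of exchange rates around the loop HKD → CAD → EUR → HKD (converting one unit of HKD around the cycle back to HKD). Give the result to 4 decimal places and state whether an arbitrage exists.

0.9856 (arbitrage exists)

Around HKD → CAD → EUR → HKD: 1 × 0.16001 × 0.64835 ÷ 0.10526 = 0.985583
Product < 1; profitable direction is HKD → EUR → CAD → HKD.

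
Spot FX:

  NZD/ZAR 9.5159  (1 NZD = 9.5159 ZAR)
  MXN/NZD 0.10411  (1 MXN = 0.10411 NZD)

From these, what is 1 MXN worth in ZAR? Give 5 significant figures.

MXN/ZAR = 0.99070

1 MXN × 0.10411 = 0.10411 NZD
0.10411 NZD × 9.5159 = 0.9907 ZAR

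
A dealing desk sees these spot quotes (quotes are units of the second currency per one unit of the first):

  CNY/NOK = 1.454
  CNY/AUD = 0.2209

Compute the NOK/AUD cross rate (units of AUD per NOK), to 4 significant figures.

NOK/AUD = 0.1519

1 NOK ÷ 1.454 = 0.687758 CNY
0.687758 CNY × 0.2209 = 0.151926 AUD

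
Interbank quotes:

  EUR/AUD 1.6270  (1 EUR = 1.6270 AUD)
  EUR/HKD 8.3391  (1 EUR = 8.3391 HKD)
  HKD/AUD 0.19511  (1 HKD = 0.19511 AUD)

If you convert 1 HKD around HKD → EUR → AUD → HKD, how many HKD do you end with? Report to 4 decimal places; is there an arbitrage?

Around HKD → EUR → AUD → HKD: 1 ÷ 8.3391 × 1.6270 ÷ 0.19511 = 0.999974
Product ≈ 1 (deviation 0.003%, within rounding noise).

1.0000 (no arbitrage)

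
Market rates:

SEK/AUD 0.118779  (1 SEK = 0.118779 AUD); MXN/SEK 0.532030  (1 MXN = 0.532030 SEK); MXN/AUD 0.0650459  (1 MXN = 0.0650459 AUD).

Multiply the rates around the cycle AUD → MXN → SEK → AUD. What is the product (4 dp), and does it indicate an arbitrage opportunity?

0.9715 (arbitrage exists)

Around AUD → MXN → SEK → AUD: 1 ÷ 0.0650459 × 0.532030 × 0.118779 = 0.971529
Product < 1; profitable direction is AUD → SEK → MXN → AUD.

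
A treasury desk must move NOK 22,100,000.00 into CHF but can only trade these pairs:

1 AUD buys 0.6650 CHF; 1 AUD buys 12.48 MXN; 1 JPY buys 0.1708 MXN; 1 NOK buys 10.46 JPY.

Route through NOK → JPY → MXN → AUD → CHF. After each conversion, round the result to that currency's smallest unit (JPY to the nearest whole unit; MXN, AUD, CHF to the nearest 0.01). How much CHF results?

NOK 22,100,000.00 × 10.46 = JPY 231,166,000
JPY 231,166,000 × 0.1708 = MXN 39,483,152.80
MXN 39,483,152.80 ÷ 12.48 = AUD 3,163,714.17
AUD 3,163,714.17 × 0.6650 = CHF 2,103,869.92

CHF 2,103,869.92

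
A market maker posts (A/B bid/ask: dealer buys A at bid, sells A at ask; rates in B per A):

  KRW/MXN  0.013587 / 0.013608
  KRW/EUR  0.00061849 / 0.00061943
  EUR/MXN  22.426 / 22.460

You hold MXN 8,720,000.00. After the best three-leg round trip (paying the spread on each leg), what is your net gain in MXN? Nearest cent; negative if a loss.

Net profit: MXN 168,054.00

Best loop MXN → KRW → EUR → MXN:
MXN 8,720,000.00 ÷ 0.013608 (buy KRW at ask) = KRW 640,799,530
KRW 640,799,530 × 0.00061849 (sell KRW at bid) = EUR 396,328.10
EUR 396,328.10 × 22.426 (sell EUR at bid) = MXN 8,888,054.00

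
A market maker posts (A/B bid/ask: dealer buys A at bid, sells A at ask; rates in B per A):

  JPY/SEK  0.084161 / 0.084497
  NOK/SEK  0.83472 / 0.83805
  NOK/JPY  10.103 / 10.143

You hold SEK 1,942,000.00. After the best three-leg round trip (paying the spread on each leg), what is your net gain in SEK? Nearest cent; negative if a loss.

Net profit: SEK 28,337.10

Best loop SEK → NOK → JPY → SEK:
SEK 1,942,000.00 ÷ 0.83805 (buy NOK at ask) = NOK 2,317,284.17
NOK 2,317,284.17 × 10.103 (sell NOK at bid) = JPY 23,411,522
JPY 23,411,522 × 0.084161 (sell JPY at bid) = SEK 1,970,337.10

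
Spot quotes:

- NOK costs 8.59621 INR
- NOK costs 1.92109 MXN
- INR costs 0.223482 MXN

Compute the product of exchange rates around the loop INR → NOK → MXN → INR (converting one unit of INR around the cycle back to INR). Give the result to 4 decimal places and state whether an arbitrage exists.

Around INR → NOK → MXN → INR: 1 ÷ 8.59621 × 1.92109 ÷ 0.223482 = 0.999996
Product ≈ 1 (deviation 0.000%, within rounding noise).

1.0000 (no arbitrage)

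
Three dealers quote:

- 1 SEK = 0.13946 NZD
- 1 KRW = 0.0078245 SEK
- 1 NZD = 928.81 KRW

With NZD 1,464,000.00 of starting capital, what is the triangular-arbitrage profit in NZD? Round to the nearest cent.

Profitable loop is NZD → KRW → SEK → NZD:
NZD 1,464,000.00 × 928.81 = KRW 1,359,777,840
KRW 1,359,777,840 × 0.0078245 = SEK 10,639,581.71
SEK 10,639,581.71 × 0.13946 = NZD 1,483,796.07
Profit = NZD 1,483,796.07 − NZD 1,464,000.00

Profit: NZD 19,796.07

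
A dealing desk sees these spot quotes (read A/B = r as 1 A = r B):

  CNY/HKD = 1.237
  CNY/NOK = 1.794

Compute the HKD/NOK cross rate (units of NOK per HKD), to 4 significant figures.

HKD/NOK = 1.450

1 HKD ÷ 1.237 = 0.808407 CNY
0.808407 CNY × 1.794 = 1.45028 NOK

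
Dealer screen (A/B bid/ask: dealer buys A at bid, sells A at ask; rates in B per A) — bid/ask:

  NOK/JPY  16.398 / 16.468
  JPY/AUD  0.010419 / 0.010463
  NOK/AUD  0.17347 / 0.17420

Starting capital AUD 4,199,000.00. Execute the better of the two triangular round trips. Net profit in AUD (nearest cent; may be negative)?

Net profit: AUD 28,398.31

Best loop AUD → JPY → NOK → AUD:
AUD 4,199,000.00 ÷ 0.010463 (buy JPY at ask) = JPY 401,318,933
JPY 401,318,933 ÷ 16.468 (buy NOK at ask) = NOK 24,369,621.90
NOK 24,369,621.90 × 0.17347 (sell NOK at bid) = AUD 4,227,398.31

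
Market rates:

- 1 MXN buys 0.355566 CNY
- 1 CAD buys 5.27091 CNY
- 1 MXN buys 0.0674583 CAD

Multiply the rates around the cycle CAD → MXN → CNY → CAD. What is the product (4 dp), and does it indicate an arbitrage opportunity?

Around CAD → MXN → CNY → CAD: 1 ÷ 0.0674583 × 0.355566 ÷ 5.27091 = 0.999998
Product ≈ 1 (deviation 0.000%, within rounding noise).

1.0000 (no arbitrage)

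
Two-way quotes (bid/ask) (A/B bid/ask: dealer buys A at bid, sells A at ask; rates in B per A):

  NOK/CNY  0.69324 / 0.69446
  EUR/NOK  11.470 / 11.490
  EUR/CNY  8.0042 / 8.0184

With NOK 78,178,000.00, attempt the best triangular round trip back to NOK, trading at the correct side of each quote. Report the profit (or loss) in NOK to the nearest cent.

Best loop NOK → EUR → CNY → NOK:
NOK 78,178,000.00 ÷ 11.490 (buy EUR at ask) = EUR 6,804,003.48
EUR 6,804,003.48 × 8.0042 (sell EUR at bid) = CNY 54,460,604.66
CNY 54,460,604.66 ÷ 0.69446 (buy NOK at ask) = NOK 78,421,514.08

Net profit: NOK 243,514.08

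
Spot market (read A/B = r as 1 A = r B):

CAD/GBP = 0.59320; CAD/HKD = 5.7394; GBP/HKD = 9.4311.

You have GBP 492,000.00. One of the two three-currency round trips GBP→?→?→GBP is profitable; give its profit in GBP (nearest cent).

Profit: GBP 12,740.44

Profitable loop is GBP → CAD → HKD → GBP:
GBP 492,000.00 ÷ 0.59320 = CAD 829,399.87
CAD 829,399.87 × 5.7394 = HKD 4,760,257.59
HKD 4,760,257.59 ÷ 9.4311 = GBP 504,740.44
Profit = GBP 504,740.44 − GBP 492,000.00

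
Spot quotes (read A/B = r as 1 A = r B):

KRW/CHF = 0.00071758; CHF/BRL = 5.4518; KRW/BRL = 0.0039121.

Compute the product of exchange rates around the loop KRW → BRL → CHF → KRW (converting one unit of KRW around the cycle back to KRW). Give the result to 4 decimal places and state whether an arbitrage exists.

Around KRW → BRL → CHF → KRW: 1 × 0.0039121 ÷ 5.4518 ÷ 0.00071758 = 0.999999
Product ≈ 1 (deviation 0.000%, within rounding noise).

1.0000 (no arbitrage)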